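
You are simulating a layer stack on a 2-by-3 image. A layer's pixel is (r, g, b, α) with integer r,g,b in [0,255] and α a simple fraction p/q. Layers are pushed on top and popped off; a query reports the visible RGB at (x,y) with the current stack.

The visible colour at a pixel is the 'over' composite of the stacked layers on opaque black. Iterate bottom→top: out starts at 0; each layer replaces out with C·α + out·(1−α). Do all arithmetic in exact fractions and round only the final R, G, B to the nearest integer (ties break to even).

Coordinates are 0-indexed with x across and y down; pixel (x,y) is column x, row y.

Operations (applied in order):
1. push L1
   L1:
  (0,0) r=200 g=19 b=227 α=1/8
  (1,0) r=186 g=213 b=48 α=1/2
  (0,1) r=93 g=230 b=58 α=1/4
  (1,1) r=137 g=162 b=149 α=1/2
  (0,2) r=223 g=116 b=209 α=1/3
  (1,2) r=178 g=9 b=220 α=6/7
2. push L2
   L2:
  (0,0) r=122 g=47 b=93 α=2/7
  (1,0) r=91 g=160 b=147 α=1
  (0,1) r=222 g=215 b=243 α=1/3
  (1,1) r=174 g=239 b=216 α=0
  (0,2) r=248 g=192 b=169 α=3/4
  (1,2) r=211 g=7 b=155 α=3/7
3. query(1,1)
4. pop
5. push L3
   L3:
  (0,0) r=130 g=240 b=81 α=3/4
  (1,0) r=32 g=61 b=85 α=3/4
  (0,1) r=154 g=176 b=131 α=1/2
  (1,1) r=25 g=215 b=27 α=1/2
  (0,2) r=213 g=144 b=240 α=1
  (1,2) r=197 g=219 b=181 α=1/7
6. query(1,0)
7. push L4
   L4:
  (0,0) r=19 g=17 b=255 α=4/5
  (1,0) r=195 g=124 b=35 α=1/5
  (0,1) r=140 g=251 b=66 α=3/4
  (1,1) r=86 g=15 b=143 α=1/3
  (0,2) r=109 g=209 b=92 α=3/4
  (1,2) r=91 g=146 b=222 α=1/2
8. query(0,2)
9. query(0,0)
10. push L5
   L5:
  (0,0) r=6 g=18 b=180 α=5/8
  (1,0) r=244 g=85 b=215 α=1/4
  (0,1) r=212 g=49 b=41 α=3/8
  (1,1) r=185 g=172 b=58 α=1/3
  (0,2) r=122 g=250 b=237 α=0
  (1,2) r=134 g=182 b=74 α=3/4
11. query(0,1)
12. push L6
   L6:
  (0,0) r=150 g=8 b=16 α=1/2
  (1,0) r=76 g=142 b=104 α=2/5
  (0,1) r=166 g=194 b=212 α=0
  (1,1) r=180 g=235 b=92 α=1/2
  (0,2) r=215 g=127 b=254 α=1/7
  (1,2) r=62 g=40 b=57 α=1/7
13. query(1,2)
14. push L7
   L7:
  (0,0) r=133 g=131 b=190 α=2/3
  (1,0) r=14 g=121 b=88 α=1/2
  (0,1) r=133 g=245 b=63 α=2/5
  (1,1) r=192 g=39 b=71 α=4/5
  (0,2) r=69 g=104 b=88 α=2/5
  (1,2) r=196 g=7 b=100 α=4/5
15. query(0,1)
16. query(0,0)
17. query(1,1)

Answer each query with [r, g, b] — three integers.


at x=1,y=1 over L1,L2:
+L1 (α=1/2) → [137/2, 81, 149/2]
+L2 (α=0) → [137/2, 81, 149/2]
rounded: [68, 81, 74]

query (1,0) [L1,L3] — begin 0,0,0
L1 α=1/2: [93, 213/2, 24]
L3 α=3/4: [189/4, 579/8, 279/4]
→ [47, 72, 70]

query (0,2) [L1,L3,L4] — begin 0,0,0
L1 α=1/3: [223/3, 116/3, 209/3]
L3 α=1: [213, 144, 240]
L4 α=3/4: [135, 771/4, 129]
= [135, 193, 129]

(0,0) stack=L1,L3,L4; from [0,0,0]:
+L1 (α=1/8) → [25, 19/8, 227/8]
+L3 (α=3/4) → [415/4, 5779/32, 2171/32]
+L4 (α=4/5) → [719/20, 1591/32, 34811/160]
rounded: [36, 50, 218]

at x=0,y=1 over L1,L3,L4,L5:
+L1 (α=1/4) → [93/4, 115/2, 29/2]
+L3 (α=1/2) → [709/8, 467/4, 291/4]
+L4 (α=3/4) → [4069/32, 3479/16, 1083/16]
+L5 (α=3/8) → [40697/256, 19747/128, 7383/128]
→ [159, 154, 58]

query (1,2) [L1,L3,L4,L5,L6] — begin 0,0,0
after L1 α=6/7: [1068/7, 54/7, 1320/7]
after L3 α=1/7: [7787/49, 1857/49, 9187/49]
after L4 α=1/2: [6123/49, 9011/98, 20065/98]
after L5 α=3/4: [25821/196, 62519/392, 41821/392]
after L6 α=1/7: [83539/686, 195397/1372, 136635/1372]
rounded: [122, 142, 100]

at x=0,y=1 over L1,L3,L4,L5,L6,L7:
after L1 α=1/4: [93/4, 115/2, 29/2]
after L3 α=1/2: [709/8, 467/4, 291/4]
after L4 α=3/4: [4069/32, 3479/16, 1083/16]
after L5 α=3/8: [40697/256, 19747/128, 7383/128]
after L6 α=0: [40697/256, 19747/128, 7383/128]
after L7 α=2/5: [190187/1280, 121961/640, 38277/640]
rounded: [149, 191, 60]

at x=0,y=0 over L1,L3,L4,L5,L6,L7:
+L1 (α=1/8) → [25, 19/8, 227/8]
+L3 (α=3/4) → [415/4, 5779/32, 2171/32]
+L4 (α=4/5) → [719/20, 1591/32, 34811/160]
+L5 (α=5/8) → [2757/160, 7653/256, 248433/1280]
+L6 (α=1/2) → [26757/320, 9701/512, 268913/2560]
+L7 (α=2/3) → [111877/960, 143845/1536, 1241713/7680]
= [117, 94, 162]

at x=1,y=1 over L1,L3,L4,L5,L6,L7:
L1 α=1/2: [137/2, 81, 149/2]
L3 α=1/2: [187/4, 148, 203/4]
L4 α=1/3: [359/6, 311/3, 163/2]
L5 α=1/3: [914/9, 1138/9, 221/3]
L6 α=1/2: [1267/9, 3253/18, 497/6]
L7 α=4/5: [8179/45, 6061/90, 2201/30]
= [182, 67, 73]


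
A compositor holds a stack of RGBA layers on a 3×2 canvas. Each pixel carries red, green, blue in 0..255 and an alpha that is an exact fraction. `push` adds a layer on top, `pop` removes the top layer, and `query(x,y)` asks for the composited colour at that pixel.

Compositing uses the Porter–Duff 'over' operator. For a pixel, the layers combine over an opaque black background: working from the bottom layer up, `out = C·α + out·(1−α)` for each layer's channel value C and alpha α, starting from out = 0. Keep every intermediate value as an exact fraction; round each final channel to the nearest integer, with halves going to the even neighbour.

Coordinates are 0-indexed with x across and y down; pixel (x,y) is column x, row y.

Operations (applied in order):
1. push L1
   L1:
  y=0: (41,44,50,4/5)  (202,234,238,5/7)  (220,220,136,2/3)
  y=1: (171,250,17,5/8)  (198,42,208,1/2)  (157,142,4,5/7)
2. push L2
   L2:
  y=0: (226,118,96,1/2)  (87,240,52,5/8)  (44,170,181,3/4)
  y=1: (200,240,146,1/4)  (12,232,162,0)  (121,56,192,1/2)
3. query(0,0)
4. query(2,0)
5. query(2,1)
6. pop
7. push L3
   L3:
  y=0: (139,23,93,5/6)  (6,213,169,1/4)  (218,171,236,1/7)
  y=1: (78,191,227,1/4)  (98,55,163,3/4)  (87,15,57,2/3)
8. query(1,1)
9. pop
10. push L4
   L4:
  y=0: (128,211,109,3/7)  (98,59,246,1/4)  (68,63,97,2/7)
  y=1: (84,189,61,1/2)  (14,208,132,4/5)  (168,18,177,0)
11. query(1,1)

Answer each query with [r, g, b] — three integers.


query (0,0) [L1,L2] — begin 0,0,0
+L1 (α=4/5) → [164/5, 176/5, 40]
+L2 (α=1/2) → [647/5, 383/5, 68]
= [129, 77, 68]

(2,0) stack=L1,L2; from [0,0,0]:
+L1 (α=2/3) → [440/3, 440/3, 272/3]
+L2 (α=3/4) → [209/3, 985/6, 1901/12]
rounded: [70, 164, 158]

(2,1) stack=L1,L2; from [0,0,0]:
L1 α=5/7: [785/7, 710/7, 20/7]
L2 α=1/2: [816/7, 551/7, 682/7]
rounded: [117, 79, 97]

(1,1) stack=L1,L3; from [0,0,0]:
L1 α=1/2: [99, 21, 104]
L3 α=3/4: [393/4, 93/2, 593/4]
rounded: [98, 46, 148]

query (1,1) [L1,L4] — begin 0,0,0
after L1 α=1/2: [99, 21, 104]
after L4 α=4/5: [31, 853/5, 632/5]
= [31, 171, 126]


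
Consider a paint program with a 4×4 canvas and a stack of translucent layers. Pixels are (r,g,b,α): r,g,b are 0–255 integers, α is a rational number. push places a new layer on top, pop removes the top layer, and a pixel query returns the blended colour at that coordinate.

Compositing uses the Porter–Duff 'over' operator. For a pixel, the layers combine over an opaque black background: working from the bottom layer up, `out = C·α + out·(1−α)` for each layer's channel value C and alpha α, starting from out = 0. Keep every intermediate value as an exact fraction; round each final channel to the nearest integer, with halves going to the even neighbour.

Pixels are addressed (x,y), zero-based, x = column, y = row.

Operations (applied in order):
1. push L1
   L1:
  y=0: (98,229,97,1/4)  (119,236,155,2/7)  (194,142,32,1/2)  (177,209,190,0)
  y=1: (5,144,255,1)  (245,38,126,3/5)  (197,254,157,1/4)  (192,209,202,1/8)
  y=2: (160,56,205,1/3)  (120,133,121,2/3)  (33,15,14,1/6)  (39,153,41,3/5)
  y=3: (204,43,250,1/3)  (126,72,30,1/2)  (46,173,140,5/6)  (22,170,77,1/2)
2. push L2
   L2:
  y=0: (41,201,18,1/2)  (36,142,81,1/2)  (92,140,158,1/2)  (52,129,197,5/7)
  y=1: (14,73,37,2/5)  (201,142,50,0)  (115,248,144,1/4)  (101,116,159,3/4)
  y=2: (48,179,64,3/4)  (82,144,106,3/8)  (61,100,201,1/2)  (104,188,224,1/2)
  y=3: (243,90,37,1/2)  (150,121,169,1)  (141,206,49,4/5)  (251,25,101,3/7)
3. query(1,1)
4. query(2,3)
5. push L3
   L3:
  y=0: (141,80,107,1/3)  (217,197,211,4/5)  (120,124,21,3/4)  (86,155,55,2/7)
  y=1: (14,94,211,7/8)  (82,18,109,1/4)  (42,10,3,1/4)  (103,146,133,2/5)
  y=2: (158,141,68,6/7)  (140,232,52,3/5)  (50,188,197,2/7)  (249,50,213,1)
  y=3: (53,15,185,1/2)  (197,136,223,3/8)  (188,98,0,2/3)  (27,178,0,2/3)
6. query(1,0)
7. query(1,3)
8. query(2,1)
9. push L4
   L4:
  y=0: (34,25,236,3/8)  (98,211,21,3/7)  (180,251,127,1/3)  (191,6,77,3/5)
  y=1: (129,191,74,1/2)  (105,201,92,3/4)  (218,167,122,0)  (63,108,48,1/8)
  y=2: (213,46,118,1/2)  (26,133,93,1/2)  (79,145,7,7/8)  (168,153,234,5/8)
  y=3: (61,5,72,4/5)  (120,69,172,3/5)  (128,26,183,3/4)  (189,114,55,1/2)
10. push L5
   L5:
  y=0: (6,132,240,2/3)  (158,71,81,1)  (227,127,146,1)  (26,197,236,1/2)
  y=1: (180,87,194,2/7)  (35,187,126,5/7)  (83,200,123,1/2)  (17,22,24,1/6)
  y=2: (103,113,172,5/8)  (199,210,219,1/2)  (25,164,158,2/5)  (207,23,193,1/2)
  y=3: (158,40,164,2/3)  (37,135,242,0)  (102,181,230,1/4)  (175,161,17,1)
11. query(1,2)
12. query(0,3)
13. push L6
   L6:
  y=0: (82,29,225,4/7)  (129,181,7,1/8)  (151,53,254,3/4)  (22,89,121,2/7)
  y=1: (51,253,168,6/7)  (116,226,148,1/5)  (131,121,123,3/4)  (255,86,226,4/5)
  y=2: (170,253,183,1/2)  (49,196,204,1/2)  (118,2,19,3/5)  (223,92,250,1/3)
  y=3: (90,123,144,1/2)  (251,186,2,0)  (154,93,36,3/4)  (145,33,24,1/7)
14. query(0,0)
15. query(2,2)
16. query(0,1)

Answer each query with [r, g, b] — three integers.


(1,1) stack=L1,L2; from [0,0,0]:
L1 α=3/5: [147, 114/5, 378/5]
L2 α=0: [147, 114/5, 378/5]
= [147, 23, 76]

query (2,3) [L1,L2] — begin 0,0,0
L1 α=5/6: [115/3, 865/6, 350/3]
L2 α=4/5: [1807/15, 5809/30, 938/15]
rounded: [120, 194, 63]

at x=1,y=0 over L1,L2,L3:
+L1 (α=2/7) → [34, 472/7, 310/7]
+L2 (α=1/2) → [35, 733/7, 877/14]
+L3 (α=4/5) → [903/5, 6249/35, 12693/70]
= [181, 179, 181]

(1,3) stack=L1,L2,L3; from [0,0,0]:
+L1 (α=1/2) → [63, 36, 15]
+L2 (α=1) → [150, 121, 169]
+L3 (α=3/8) → [1341/8, 1013/8, 757/4]
= [168, 127, 189]

(2,1) stack=L1,L2,L3; from [0,0,0]:
+L1 (α=1/4) → [197/4, 127/2, 157/4]
+L2 (α=1/4) → [1051/16, 877/8, 1047/16]
+L3 (α=1/4) → [3825/64, 2711/32, 3189/64]
rounded: [60, 85, 50]

at x=1,y=2 over L1,L2,L3,L4,L5:
after L1 α=2/3: [80, 266/3, 242/3]
after L2 α=3/8: [323/4, 1313/12, 541/6]
after L3 α=3/5: [1163/10, 5489/30, 1009/15]
after L4 α=1/2: [1423/20, 9479/60, 1202/15]
after L5 α=1/2: [5403/40, 22079/120, 4487/30]
= [135, 184, 150]

(0,3) stack=L1,L2,L3,L4,L5; from [0,0,0]:
after L1 α=1/3: [68, 43/3, 250/3]
after L2 α=1/2: [311/2, 313/6, 361/6]
after L3 α=1/2: [417/4, 403/12, 1471/12]
after L4 α=4/5: [1393/20, 643/60, 4927/60]
after L5 α=2/3: [2571/20, 5443/180, 24607/180]
= [129, 30, 137]

(0,0) stack=L1,L2,L3,L4,L5,L6; from [0,0,0]:
after L1 α=1/4: [49/2, 229/4, 97/4]
after L2 α=1/2: [131/4, 1033/8, 169/8]
after L3 α=1/3: [413/6, 451/4, 199/4]
after L4 α=3/8: [2677/48, 2555/32, 3827/32]
after L5 α=2/3: [3253/144, 11003/96, 19187/96]
after L6 α=4/7: [18997/336, 14715/224, 47987/224]
rounded: [57, 66, 214]

query (2,2) [L1,L2,L3,L4,L5,L6] — begin 0,0,0
+L1 (α=1/6) → [11/2, 5/2, 7/3]
+L2 (α=1/2) → [133/4, 205/4, 305/3]
+L3 (α=2/7) → [1065/28, 2529/28, 2707/21]
+L4 (α=7/8) → [16549/224, 30949/224, 467/21]
+L5 (α=2/5) → [60847/1120, 166319/1120, 2679/35]
+L6 (α=3/5) → [259087/2800, 169679/2800, 7353/175]
rounded: [93, 61, 42]

at x=0,y=1 over L1,L2,L3,L4,L5,L6:
+L1 (α=1) → [5, 144, 255]
+L2 (α=2/5) → [43/5, 578/5, 839/5]
+L3 (α=7/8) → [533/40, 967/10, 1028/5]
+L4 (α=1/2) → [5693/80, 2877/20, 699/5]
+L5 (α=2/7) → [11453/112, 3573/28, 1087/7]
+L6 (α=6/7) → [45725/784, 46077/196, 8143/49]
rounded: [58, 235, 166]


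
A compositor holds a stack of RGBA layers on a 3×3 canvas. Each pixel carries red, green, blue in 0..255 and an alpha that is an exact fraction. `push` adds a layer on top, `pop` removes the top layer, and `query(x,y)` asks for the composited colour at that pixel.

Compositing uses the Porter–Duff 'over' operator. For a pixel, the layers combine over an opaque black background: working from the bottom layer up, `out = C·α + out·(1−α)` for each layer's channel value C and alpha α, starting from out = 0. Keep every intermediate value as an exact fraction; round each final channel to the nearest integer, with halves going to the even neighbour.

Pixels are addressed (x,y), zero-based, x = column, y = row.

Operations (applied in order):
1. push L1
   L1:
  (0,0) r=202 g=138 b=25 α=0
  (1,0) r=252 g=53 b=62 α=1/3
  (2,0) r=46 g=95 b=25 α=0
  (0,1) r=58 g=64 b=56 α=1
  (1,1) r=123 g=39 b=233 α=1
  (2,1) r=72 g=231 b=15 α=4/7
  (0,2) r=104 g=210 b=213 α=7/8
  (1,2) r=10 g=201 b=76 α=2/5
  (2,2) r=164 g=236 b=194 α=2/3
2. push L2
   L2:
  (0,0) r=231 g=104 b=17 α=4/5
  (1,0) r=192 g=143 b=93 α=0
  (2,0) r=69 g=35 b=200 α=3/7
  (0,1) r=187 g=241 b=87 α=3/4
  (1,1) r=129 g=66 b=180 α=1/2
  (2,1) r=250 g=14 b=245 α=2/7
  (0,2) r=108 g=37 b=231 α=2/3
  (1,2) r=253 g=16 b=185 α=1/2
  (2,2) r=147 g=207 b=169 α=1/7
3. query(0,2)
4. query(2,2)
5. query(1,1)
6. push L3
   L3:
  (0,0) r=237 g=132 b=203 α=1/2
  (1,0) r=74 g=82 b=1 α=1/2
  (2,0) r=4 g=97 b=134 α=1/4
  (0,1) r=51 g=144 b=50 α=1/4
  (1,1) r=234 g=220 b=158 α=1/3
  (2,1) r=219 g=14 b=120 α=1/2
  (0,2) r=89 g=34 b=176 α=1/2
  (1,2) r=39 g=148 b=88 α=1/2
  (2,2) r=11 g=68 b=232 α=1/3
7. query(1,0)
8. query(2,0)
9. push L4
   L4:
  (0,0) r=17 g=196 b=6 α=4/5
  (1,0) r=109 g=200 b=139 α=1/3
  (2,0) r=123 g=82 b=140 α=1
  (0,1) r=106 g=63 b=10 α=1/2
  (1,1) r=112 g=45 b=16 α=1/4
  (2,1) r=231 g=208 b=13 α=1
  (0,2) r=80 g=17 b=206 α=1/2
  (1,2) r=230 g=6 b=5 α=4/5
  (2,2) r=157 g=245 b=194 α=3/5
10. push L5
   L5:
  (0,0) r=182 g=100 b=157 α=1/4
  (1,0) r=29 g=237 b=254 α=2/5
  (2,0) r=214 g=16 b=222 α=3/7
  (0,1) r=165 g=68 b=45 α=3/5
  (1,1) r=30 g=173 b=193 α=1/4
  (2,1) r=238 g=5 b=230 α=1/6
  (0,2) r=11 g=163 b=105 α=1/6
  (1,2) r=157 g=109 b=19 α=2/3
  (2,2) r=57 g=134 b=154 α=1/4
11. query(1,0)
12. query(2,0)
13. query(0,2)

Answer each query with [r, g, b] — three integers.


query (0,2) [L1,L2] — begin 0,0,0
after L1 α=7/8: [91, 735/4, 1491/8]
after L2 α=2/3: [307/3, 1031/12, 1729/8]
= [102, 86, 216]

at x=2,y=2 over L1,L2:
L1 α=2/3: [328/3, 472/3, 388/3]
L2 α=1/7: [803/7, 1151/7, 135]
→ [115, 164, 135]

query (1,1) [L1,L2] — begin 0,0,0
L1 α=1: [123, 39, 233]
L2 α=1/2: [126, 105/2, 413/2]
→ [126, 52, 206]

query (1,0) [L1,L2,L3] — begin 0,0,0
L1 α=1/3: [84, 53/3, 62/3]
L2 α=0: [84, 53/3, 62/3]
L3 α=1/2: [79, 299/6, 65/6]
= [79, 50, 11]

(2,0) stack=L1,L2,L3; from [0,0,0]:
+L1 (α=0) → [0, 0, 0]
+L2 (α=3/7) → [207/7, 15, 600/7]
+L3 (α=1/4) → [649/28, 71/2, 1369/14]
= [23, 36, 98]

at x=1,y=0 over L1,L2,L3,L4,L5:
after L1 α=1/3: [84, 53/3, 62/3]
after L2 α=0: [84, 53/3, 62/3]
after L3 α=1/2: [79, 299/6, 65/6]
after L4 α=1/3: [89, 899/9, 482/9]
after L5 α=2/5: [65, 2321/15, 2006/15]
= [65, 155, 134]

(2,0) stack=L1,L2,L3,L4,L5; from [0,0,0]:
L1 α=0: [0, 0, 0]
L2 α=3/7: [207/7, 15, 600/7]
L3 α=1/4: [649/28, 71/2, 1369/14]
L4 α=1: [123, 82, 140]
L5 α=3/7: [162, 376/7, 1226/7]
= [162, 54, 175]

query (0,2) [L1,L2,L3,L4,L5] — begin 0,0,0
after L1 α=7/8: [91, 735/4, 1491/8]
after L2 α=2/3: [307/3, 1031/12, 1729/8]
after L3 α=1/2: [287/3, 1439/24, 3137/16]
after L4 α=1/2: [527/6, 1847/48, 6433/32]
after L5 α=1/6: [2701/36, 17059/288, 35525/192]
rounded: [75, 59, 185]


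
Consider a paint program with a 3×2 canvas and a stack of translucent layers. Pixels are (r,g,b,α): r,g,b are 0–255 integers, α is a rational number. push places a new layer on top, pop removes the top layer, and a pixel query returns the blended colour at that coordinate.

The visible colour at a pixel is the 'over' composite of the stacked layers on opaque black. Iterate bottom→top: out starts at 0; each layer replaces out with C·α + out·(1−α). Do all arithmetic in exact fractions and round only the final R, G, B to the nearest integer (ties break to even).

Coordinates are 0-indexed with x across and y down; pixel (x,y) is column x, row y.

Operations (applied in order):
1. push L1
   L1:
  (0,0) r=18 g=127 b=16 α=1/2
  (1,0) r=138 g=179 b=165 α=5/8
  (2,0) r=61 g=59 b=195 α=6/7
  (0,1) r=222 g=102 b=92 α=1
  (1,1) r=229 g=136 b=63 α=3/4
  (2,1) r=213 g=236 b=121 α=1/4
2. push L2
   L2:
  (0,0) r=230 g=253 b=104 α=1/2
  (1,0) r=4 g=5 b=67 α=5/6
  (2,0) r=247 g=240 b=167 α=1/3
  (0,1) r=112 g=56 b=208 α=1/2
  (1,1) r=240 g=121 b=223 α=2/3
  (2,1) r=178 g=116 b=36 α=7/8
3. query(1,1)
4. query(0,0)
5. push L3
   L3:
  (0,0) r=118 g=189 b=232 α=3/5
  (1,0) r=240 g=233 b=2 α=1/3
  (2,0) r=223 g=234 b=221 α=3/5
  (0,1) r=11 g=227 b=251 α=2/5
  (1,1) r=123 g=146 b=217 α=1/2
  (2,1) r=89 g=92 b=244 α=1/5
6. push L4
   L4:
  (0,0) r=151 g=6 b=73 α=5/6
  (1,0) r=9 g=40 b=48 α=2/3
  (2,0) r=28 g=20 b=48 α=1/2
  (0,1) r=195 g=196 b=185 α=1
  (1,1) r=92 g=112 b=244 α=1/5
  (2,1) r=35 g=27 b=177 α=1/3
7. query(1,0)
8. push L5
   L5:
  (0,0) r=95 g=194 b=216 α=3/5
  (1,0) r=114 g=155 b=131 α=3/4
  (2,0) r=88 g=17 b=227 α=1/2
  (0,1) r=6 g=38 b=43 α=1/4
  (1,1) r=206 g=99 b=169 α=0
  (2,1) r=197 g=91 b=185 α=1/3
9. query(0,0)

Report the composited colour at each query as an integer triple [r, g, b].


(1,1) stack=L1,L2; from [0,0,0]:
+L1 (α=3/4) → [687/4, 102, 189/4]
+L2 (α=2/3) → [869/4, 344/3, 1973/12]
= [217, 115, 164]

at x=0,y=0 over L1,L2:
after L1 α=1/2: [9, 127/2, 8]
after L2 α=1/2: [239/2, 633/4, 56]
= [120, 158, 56]

query (1,0) [L1,L2,L3,L4] — begin 0,0,0
L1 α=5/8: [345/4, 895/8, 825/8]
L2 α=5/6: [425/24, 365/16, 3505/48]
L3 α=1/3: [3305/36, 743/8, 3553/72]
L4 α=2/3: [3953/108, 461/8, 10465/216]
= [37, 58, 48]

(0,0) stack=L1,L2,L3,L4,L5; from [0,0,0]:
after L1 α=1/2: [9, 127/2, 8]
after L2 α=1/2: [239/2, 633/4, 56]
after L3 α=3/5: [593/5, 1767/10, 808/5]
after L4 α=5/6: [728/5, 689/20, 2633/30]
after L5 α=3/5: [2881/25, 6509/50, 12353/75]
rounded: [115, 130, 165]


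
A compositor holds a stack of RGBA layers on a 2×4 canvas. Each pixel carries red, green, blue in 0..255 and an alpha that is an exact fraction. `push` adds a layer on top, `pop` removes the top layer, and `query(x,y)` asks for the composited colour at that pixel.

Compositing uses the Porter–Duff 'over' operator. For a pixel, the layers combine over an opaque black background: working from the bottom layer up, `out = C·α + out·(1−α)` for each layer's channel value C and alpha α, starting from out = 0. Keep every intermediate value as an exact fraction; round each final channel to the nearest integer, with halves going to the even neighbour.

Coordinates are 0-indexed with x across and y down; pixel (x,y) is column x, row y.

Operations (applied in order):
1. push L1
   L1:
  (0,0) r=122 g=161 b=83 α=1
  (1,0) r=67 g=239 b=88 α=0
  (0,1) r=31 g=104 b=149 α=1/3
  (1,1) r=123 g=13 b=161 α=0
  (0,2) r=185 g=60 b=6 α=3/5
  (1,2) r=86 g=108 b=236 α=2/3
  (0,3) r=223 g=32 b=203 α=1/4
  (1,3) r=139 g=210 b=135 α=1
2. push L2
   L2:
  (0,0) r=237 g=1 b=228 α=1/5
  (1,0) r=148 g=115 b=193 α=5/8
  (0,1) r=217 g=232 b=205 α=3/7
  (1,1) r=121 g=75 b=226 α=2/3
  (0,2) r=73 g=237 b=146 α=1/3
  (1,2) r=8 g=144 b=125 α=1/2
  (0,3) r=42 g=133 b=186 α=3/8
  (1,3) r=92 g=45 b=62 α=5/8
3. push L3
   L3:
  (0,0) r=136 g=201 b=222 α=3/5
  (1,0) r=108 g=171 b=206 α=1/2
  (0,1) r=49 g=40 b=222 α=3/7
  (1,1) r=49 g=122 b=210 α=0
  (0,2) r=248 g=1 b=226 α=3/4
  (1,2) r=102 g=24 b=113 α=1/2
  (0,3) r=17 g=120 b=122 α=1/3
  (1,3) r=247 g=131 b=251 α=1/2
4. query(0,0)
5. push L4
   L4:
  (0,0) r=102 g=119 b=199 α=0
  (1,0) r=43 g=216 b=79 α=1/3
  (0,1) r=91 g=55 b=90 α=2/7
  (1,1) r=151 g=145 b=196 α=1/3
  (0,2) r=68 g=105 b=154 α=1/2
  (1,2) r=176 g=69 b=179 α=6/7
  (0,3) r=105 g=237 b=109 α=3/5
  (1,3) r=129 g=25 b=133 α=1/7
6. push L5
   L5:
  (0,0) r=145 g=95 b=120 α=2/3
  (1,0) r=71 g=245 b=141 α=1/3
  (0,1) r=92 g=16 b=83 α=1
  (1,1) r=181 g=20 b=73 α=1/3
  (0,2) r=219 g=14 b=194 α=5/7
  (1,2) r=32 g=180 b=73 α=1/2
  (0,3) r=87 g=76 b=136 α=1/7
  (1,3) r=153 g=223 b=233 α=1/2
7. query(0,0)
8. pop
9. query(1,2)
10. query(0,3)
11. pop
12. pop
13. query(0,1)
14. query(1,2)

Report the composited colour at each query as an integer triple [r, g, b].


at x=0,y=0 over L1,L2,L3:
after L1 α=1: [122, 161, 83]
after L2 α=1/5: [145, 129, 112]
after L3 α=3/5: [698/5, 861/5, 178]
= [140, 172, 178]

(0,0) stack=L1,L2,L3,L4,L5; from [0,0,0]:
L1 α=1: [122, 161, 83]
L2 α=1/5: [145, 129, 112]
L3 α=3/5: [698/5, 861/5, 178]
L4 α=0: [698/5, 861/5, 178]
L5 α=2/3: [716/5, 1811/15, 418/3]
→ [143, 121, 139]

at x=1,y=2 over L1,L2,L3,L4:
after L1 α=2/3: [172/3, 72, 472/3]
after L2 α=1/2: [98/3, 108, 847/6]
after L3 α=1/2: [202/3, 66, 1525/12]
after L4 α=6/7: [3370/21, 480/7, 2059/12]
→ [160, 69, 172]

at x=0,y=3 over L1,L2,L3,L4:
after L1 α=1/4: [223/4, 8, 203/4]
after L2 α=3/8: [1619/32, 439/8, 3247/32]
after L3 α=1/3: [1891/48, 919/12, 1733/16]
after L4 α=3/5: [9451/120, 1037/6, 4349/40]
→ [79, 173, 109]

(0,1) stack=L1,L2; from [0,0,0]:
+L1 (α=1/3) → [31/3, 104/3, 149/3]
+L2 (α=3/7) → [2077/21, 2504/21, 2441/21]
→ [99, 119, 116]

query (1,2) [L1,L2] — begin 0,0,0
after L1 α=2/3: [172/3, 72, 472/3]
after L2 α=1/2: [98/3, 108, 847/6]
→ [33, 108, 141]


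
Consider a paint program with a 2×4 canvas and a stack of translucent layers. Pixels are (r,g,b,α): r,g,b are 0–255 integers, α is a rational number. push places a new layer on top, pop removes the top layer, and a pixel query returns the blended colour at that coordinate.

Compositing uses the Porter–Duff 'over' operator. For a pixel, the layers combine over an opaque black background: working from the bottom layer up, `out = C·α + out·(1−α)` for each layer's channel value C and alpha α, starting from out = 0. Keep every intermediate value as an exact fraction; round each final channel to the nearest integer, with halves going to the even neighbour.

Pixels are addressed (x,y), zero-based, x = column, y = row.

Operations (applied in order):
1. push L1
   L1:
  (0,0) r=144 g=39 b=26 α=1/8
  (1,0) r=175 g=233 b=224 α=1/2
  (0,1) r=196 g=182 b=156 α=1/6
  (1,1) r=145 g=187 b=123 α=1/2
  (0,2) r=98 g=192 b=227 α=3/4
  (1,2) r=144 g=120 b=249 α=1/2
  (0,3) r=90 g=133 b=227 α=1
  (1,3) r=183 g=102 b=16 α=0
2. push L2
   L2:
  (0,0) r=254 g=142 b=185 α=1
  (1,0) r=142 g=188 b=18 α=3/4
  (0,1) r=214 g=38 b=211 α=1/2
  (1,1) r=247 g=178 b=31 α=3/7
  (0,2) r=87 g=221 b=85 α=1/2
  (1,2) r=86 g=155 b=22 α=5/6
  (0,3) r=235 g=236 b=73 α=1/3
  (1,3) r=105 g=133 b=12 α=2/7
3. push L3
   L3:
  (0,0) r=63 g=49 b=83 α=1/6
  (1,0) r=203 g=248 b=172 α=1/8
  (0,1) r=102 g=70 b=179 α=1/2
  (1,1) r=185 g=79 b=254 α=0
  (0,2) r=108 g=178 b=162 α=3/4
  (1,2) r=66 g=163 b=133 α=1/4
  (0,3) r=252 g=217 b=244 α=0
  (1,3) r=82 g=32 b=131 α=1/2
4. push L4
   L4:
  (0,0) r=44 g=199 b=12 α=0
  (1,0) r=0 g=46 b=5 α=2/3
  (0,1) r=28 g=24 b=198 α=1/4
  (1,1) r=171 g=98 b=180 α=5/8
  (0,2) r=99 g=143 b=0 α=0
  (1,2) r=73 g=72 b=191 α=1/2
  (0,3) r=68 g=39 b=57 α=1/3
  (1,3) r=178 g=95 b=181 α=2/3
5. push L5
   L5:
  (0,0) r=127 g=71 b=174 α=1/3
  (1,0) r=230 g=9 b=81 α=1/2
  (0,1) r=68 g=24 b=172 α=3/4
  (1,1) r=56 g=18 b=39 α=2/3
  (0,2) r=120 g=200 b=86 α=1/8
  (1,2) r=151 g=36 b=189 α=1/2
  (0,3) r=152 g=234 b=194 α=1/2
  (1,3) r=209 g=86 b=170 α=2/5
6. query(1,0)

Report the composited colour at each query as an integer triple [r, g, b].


at x=1,y=0 over L1,L2,L3,L4,L5:
L1 α=1/2: [175/2, 233/2, 112]
L2 α=3/4: [1027/8, 1361/8, 83/2]
L3 α=1/8: [8813/64, 11511/64, 925/16]
L4 α=2/3: [8813/192, 17399/192, 1085/48]
L5 α=1/2: [52973/384, 19127/384, 4973/96]
= [138, 50, 52]


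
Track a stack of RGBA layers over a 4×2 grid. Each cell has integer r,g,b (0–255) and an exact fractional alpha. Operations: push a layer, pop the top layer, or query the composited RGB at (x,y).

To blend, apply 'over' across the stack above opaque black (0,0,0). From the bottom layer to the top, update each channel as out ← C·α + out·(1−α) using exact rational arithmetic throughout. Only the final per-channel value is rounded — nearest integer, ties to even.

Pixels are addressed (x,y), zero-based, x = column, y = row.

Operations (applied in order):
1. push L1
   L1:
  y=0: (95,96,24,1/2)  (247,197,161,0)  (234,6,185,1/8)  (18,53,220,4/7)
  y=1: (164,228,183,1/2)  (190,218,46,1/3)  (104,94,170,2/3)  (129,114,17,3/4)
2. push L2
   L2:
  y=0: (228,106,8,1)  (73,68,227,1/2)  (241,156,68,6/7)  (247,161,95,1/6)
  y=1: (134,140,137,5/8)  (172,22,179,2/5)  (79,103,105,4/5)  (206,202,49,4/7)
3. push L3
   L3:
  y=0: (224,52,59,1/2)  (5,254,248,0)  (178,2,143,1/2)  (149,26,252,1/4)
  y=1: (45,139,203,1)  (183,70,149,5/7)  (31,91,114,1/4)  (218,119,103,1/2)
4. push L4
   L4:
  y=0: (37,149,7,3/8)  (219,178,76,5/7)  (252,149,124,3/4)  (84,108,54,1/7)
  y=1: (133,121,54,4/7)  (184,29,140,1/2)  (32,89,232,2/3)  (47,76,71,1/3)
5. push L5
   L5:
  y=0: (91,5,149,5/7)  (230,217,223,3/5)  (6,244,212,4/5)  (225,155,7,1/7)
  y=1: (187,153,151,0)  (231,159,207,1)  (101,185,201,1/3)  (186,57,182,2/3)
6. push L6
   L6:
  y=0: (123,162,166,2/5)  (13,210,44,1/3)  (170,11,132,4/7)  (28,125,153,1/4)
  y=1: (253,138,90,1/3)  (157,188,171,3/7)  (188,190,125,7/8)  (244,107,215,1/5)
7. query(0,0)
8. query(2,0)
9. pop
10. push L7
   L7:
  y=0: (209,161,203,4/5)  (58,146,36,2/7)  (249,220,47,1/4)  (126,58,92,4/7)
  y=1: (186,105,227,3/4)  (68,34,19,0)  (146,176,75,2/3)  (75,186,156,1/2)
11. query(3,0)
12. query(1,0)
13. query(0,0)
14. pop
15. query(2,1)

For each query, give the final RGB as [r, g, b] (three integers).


(0,0) stack=L1,L2,L3,L4,L5,L6; from [0,0,0]:
L1 α=1/2: [95/2, 48, 12]
L2 α=1: [228, 106, 8]
L3 α=1/2: [226, 79, 67/2]
L4 α=3/8: [1241/8, 421/4, 377/16]
L5 α=5/7: [3061/28, 471/14, 6337/56]
L6 α=2/5: [16071/140, 5949/70, 37603/280]
rounded: [115, 85, 134]

(2,0) stack=L1,L2,L3,L4,L5,L6; from [0,0,0]:
L1 α=1/8: [117/4, 3/4, 185/8]
L2 α=6/7: [843/4, 3747/28, 3449/56]
L3 α=1/2: [1555/8, 3803/56, 11457/112]
L4 α=3/4: [7603/32, 28835/224, 53121/448]
L5 α=4/5: [8371/160, 247459/1120, 86605/448]
L6 α=4/7: [133913/1120, 791657/7840, 496359/3136]
rounded: [120, 101, 158]

(3,0) stack=L1,L2,L3,L4,L5,L7; from [0,0,0]:
+L1 (α=4/7) → [72/7, 212/7, 880/7]
+L2 (α=1/6) → [2089/42, 729/14, 5065/42]
+L3 (α=1/4) → [4175/56, 2551/56, 8593/56]
+L4 (α=1/7) → [14877/196, 10677/196, 27291/196]
+L5 (α=1/7) → [66681/686, 47221/686, 82559/686]
+L7 (α=4/7) → [545787/4802, 300815/4802, 500125/4802]
= [114, 63, 104]

at x=1,y=0 over L1,L2,L3,L4,L5,L7:
after L1 α=0: [0, 0, 0]
after L2 α=1/2: [73/2, 34, 227/2]
after L3 α=0: [73/2, 34, 227/2]
after L4 α=5/7: [1168/7, 958/7, 607/7]
after L5 α=3/5: [7166/35, 6473/35, 5897/35]
after L7 α=2/7: [7978/49, 8517/49, 6401/49]
rounded: [163, 174, 131]

(0,0) stack=L1,L2,L3,L4,L5,L7; from [0,0,0]:
after L1 α=1/2: [95/2, 48, 12]
after L2 α=1: [228, 106, 8]
after L3 α=1/2: [226, 79, 67/2]
after L4 α=3/8: [1241/8, 421/4, 377/16]
after L5 α=5/7: [3061/28, 471/14, 6337/56]
after L7 α=4/5: [26469/140, 9487/70, 51809/280]
= [189, 136, 185]

query (2,1) [L1,L2,L3,L4,L5] — begin 0,0,0
+L1 (α=2/3) → [208/3, 188/3, 340/3]
+L2 (α=4/5) → [1156/15, 1424/15, 320/3]
+L3 (α=1/4) → [1311/20, 1879/20, 217/2]
+L4 (α=2/3) → [2591/60, 1813/20, 1145/6]
+L5 (α=1/3) → [5621/90, 1221/10, 1748/9]
= [62, 122, 194]


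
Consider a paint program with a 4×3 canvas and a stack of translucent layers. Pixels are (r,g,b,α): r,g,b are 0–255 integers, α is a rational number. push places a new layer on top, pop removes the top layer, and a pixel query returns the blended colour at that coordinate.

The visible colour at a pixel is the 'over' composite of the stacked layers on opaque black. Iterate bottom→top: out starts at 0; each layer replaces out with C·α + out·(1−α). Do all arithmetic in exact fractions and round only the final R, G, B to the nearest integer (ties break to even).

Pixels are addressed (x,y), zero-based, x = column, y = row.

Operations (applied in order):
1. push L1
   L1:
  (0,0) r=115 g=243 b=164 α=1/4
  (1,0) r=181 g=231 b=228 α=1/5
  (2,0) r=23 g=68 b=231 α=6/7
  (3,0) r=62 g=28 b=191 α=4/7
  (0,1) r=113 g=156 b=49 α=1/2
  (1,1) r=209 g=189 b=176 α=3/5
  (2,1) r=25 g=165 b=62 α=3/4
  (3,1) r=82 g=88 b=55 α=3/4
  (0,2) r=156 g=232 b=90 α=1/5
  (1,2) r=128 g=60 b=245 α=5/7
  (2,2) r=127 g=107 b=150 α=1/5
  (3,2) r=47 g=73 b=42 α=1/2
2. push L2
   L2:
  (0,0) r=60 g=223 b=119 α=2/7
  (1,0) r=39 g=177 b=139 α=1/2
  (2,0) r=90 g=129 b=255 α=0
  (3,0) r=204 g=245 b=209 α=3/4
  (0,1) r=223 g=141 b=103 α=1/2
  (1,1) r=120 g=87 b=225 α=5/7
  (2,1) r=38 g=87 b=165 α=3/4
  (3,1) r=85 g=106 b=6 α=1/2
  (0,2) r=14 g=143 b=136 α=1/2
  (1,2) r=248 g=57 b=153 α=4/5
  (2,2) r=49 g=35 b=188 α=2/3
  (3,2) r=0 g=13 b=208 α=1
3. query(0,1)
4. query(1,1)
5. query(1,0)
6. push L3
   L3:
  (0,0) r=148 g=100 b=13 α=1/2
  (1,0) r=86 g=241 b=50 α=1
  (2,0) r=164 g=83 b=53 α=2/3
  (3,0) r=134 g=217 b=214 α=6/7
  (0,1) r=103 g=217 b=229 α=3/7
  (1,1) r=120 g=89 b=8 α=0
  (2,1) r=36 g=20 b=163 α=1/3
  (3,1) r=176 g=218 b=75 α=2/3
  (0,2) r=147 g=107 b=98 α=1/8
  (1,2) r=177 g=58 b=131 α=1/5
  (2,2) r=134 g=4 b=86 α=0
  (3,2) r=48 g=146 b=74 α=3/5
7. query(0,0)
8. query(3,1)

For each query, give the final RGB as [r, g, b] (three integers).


at x=0,y=1 over L1,L2:
after L1 α=1/2: [113/2, 78, 49/2]
after L2 α=1/2: [559/4, 219/2, 255/4]
= [140, 110, 64]

at x=1,y=1 over L1,L2:
after L1 α=3/5: [627/5, 567/5, 528/5]
after L2 α=5/7: [4254/35, 3309/35, 6681/35]
→ [122, 95, 191]

(1,0) stack=L1,L2; from [0,0,0]:
after L1 α=1/5: [181/5, 231/5, 228/5]
after L2 α=1/2: [188/5, 558/5, 923/10]
= [38, 112, 92]

(0,0) stack=L1,L2,L3; from [0,0,0]:
after L1 α=1/4: [115/4, 243/4, 41]
after L2 α=2/7: [1055/28, 2999/28, 443/7]
after L3 α=1/2: [5199/56, 5799/56, 267/7]
rounded: [93, 104, 38]

(3,1) stack=L1,L2,L3; from [0,0,0]:
after L1 α=3/4: [123/2, 66, 165/4]
after L2 α=1/2: [293/4, 86, 189/8]
after L3 α=2/3: [567/4, 174, 463/8]
= [142, 174, 58]


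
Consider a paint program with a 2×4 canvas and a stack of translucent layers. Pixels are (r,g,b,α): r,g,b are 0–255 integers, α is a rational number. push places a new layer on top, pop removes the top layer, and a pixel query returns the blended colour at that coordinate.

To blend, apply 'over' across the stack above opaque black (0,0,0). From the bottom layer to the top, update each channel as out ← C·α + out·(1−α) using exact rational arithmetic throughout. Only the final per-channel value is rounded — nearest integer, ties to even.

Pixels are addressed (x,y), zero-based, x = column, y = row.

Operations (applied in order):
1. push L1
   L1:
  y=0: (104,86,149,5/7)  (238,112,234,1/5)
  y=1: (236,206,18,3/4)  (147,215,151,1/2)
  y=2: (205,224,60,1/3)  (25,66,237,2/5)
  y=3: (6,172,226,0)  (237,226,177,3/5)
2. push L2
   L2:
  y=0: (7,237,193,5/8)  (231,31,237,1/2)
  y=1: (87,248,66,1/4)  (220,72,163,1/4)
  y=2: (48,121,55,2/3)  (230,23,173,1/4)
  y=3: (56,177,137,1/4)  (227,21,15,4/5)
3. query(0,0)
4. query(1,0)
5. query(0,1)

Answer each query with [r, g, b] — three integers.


at x=0,y=0 over L1,L2:
L1 α=5/7: [520/7, 430/7, 745/7]
L2 α=5/8: [1805/56, 9585/56, 4495/28]
→ [32, 171, 161]

at x=1,y=0 over L1,L2:
+L1 (α=1/5) → [238/5, 112/5, 234/5]
+L2 (α=1/2) → [1393/10, 267/10, 1419/10]
rounded: [139, 27, 142]

query (0,1) [L1,L2] — begin 0,0,0
+L1 (α=3/4) → [177, 309/2, 27/2]
+L2 (α=1/4) → [309/2, 1423/8, 213/8]
= [154, 178, 27]


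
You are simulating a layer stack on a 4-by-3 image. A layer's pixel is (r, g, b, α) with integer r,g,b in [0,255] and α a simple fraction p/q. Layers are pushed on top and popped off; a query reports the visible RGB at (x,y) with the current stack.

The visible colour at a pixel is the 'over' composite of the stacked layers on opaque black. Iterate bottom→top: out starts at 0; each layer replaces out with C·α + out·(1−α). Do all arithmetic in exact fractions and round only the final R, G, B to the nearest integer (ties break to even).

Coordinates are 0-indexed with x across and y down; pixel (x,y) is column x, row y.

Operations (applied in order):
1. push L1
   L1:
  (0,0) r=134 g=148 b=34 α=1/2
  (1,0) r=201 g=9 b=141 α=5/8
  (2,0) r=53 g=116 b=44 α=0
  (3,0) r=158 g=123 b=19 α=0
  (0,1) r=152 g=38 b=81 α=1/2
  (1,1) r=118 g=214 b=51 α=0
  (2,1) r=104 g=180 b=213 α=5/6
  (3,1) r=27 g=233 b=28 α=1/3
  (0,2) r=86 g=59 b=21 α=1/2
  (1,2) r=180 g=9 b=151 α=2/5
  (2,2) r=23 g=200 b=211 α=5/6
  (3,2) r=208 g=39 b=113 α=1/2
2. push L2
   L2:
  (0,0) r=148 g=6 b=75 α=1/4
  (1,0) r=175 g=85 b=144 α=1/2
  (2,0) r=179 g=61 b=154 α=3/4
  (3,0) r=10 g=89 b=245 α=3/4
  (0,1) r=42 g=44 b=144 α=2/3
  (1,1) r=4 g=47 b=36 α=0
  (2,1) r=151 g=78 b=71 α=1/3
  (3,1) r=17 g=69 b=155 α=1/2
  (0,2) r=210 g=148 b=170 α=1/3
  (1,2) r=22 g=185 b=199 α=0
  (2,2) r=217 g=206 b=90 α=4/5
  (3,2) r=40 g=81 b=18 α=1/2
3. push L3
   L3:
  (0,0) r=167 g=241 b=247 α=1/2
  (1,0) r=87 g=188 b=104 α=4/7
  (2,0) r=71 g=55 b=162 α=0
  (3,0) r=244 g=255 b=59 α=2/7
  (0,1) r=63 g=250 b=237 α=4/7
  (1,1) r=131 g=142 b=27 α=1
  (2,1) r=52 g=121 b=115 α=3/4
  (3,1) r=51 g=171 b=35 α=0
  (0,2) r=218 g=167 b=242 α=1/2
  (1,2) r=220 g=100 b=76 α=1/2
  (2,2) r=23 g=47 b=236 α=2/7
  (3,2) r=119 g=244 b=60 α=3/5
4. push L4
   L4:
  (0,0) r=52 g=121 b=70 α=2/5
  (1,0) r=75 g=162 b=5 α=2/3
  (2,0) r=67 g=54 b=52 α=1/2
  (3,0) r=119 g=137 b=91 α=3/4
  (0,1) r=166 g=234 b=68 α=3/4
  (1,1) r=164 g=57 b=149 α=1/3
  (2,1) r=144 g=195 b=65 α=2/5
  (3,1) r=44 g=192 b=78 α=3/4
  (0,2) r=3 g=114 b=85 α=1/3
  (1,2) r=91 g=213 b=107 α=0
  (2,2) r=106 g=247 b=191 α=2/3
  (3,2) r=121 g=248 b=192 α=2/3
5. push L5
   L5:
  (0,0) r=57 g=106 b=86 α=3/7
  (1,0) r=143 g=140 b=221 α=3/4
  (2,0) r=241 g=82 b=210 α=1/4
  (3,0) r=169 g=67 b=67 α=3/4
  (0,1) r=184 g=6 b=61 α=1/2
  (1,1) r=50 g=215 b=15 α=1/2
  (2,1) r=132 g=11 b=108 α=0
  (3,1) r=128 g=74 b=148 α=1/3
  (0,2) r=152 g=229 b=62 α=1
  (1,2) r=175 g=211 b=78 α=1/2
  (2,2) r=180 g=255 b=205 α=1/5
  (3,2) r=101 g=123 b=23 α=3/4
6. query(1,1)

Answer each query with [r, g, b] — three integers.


at x=1,y=1 over L1,L2,L3,L4,L5:
after L1 α=0: [0, 0, 0]
after L2 α=0: [0, 0, 0]
after L3 α=1: [131, 142, 27]
after L4 α=1/3: [142, 341/3, 203/3]
after L5 α=1/2: [96, 493/3, 124/3]
rounded: [96, 164, 41]


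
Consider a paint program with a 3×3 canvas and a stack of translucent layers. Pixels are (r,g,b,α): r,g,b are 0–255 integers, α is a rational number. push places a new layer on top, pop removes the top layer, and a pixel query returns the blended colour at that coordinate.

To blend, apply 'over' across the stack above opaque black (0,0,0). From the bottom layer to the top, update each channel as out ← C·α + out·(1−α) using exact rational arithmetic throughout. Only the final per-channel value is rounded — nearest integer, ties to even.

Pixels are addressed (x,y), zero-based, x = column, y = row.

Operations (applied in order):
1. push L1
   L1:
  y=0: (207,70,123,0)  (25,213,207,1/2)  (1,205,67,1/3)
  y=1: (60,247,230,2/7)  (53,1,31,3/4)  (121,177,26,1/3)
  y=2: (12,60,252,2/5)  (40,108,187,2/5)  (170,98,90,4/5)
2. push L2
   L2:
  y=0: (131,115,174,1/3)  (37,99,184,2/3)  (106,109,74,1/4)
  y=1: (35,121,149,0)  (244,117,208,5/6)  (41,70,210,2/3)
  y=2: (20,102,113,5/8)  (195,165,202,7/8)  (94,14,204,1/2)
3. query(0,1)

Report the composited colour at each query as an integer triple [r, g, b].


query (0,1) [L1,L2] — begin 0,0,0
+L1 (α=2/7) → [120/7, 494/7, 460/7]
+L2 (α=0) → [120/7, 494/7, 460/7]
rounded: [17, 71, 66]


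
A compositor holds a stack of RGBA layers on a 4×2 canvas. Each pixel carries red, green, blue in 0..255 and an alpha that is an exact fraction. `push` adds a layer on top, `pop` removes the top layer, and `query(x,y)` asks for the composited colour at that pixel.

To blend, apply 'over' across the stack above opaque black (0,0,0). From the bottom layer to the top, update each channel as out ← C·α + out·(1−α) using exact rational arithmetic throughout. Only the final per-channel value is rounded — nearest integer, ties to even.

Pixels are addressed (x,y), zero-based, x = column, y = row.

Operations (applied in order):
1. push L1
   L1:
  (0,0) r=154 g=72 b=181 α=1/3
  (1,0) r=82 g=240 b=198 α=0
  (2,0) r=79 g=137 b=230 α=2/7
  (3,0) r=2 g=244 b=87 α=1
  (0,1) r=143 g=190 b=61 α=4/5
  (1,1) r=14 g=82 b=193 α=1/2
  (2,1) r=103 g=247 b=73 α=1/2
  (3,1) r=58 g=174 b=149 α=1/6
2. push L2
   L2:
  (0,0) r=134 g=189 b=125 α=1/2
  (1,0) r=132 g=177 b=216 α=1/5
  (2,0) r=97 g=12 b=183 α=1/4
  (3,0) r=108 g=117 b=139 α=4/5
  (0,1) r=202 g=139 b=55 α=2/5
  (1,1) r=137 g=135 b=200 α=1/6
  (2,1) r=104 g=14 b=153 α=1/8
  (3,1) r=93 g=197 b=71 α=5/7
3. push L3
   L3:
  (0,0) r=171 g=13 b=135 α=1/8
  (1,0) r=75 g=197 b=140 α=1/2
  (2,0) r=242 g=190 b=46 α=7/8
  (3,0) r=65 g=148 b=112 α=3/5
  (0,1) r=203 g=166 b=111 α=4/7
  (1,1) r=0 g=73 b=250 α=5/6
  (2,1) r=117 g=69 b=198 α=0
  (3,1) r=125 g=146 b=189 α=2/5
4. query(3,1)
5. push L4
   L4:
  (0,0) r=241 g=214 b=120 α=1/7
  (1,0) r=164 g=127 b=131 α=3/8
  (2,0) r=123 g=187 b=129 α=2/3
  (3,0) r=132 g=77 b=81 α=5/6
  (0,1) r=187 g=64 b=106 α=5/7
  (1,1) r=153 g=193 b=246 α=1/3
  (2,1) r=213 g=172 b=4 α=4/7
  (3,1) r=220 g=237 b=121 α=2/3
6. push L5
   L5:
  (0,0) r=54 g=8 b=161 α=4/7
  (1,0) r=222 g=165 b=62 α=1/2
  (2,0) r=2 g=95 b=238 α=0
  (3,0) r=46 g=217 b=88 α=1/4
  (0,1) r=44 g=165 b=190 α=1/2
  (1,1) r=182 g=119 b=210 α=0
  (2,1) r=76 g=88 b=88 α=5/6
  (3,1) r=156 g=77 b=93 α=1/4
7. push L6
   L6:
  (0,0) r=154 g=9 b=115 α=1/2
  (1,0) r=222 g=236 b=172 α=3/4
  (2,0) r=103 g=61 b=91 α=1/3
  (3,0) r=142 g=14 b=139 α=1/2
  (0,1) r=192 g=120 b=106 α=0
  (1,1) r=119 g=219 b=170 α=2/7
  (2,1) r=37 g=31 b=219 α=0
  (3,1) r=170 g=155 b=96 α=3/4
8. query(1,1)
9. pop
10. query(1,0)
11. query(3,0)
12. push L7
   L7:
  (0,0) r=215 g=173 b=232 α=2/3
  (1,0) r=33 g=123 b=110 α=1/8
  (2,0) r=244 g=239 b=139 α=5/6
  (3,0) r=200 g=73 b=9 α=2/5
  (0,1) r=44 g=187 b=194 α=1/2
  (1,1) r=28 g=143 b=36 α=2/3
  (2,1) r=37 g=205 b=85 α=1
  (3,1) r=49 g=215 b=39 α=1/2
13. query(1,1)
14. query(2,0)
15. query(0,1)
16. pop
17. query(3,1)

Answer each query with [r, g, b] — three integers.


query (3,1) [L1,L2,L3] — begin 0,0,0
after L1 α=1/6: [29/3, 29, 149/6]
after L2 α=5/7: [1453/21, 149, 1214/21]
after L3 α=2/5: [3203/35, 739/5, 772/7]
→ [92, 148, 110]

query (1,1) [L1,L2,L3,L4,L5,L6] — begin 0,0,0
+L1 (α=1/2) → [7, 41, 193/2]
+L2 (α=1/6) → [86/3, 170/3, 455/4]
+L3 (α=5/6) → [43/9, 1265/18, 5455/24]
+L4 (α=1/3) → [1463/27, 3002/27, 8407/36]
+L5 (α=0) → [1463/27, 3002/27, 8407/36]
+L6 (α=2/7) → [1963/27, 26836/189, 54275/252]
→ [73, 142, 215]

(1,0) stack=L1,L2,L3,L4,L5; from [0,0,0]:
+L1 (α=0) → [0, 0, 0]
+L2 (α=1/5) → [132/5, 177/5, 216/5]
+L3 (α=1/2) → [507/10, 581/5, 458/5]
+L4 (α=3/8) → [1491/16, 481/4, 851/8]
+L5 (α=1/2) → [5043/32, 1141/8, 1347/16]
= [158, 143, 84]

at x=3,y=0 over L1,L2,L3,L4,L5:
+L1 (α=1) → [2, 244, 87]
+L2 (α=4/5) → [434/5, 712/5, 643/5]
+L3 (α=3/5) → [1843/25, 3644/25, 2966/25]
+L4 (α=5/6) → [18343/150, 4423/50, 13091/150]
+L5 (α=1/4) → [20643/200, 24119/200, 17491/200]
= [103, 121, 87]

(1,1) stack=L1,L2,L3,L4,L5,L7; from [0,0,0]:
after L1 α=1/2: [7, 41, 193/2]
after L2 α=1/6: [86/3, 170/3, 455/4]
after L3 α=5/6: [43/9, 1265/18, 5455/24]
after L4 α=1/3: [1463/27, 3002/27, 8407/36]
after L5 α=0: [1463/27, 3002/27, 8407/36]
after L7 α=2/3: [2975/81, 10724/81, 10999/108]
= [37, 132, 102]

at x=2,y=0 over L1,L2,L3,L4,L5,L7:
L1 α=2/7: [158/7, 274/7, 460/7]
L2 α=1/4: [1153/28, 453/14, 2661/28]
L3 α=7/8: [48585/224, 19073/112, 11677/224]
L4 α=2/3: [34563/224, 60961/336, 69469/672]
L5 α=0: [34563/224, 60961/336, 69469/672]
L7 α=5/6: [307843/1344, 462481/2016, 536509/4032]
rounded: [229, 229, 133]

at x=0,y=1 over L1,L2,L3,L4,L5,L7:
after L1 α=4/5: [572/5, 152, 244/5]
after L2 α=2/5: [3736/25, 734/5, 1282/25]
after L3 α=4/7: [31508/175, 5522/35, 14946/175]
after L4 α=5/7: [226641/1225, 22244/245, 122642/1225]
after L5 α=1/2: [280541/2450, 62669/490, 177696/1225]
after L7 α=1/2: [388341/4900, 154299/980, 207673/1225]
rounded: [79, 157, 170]

query (3,1) [L1,L2,L3,L4,L5] — begin 0,0,0
after L1 α=1/6: [29/3, 29, 149/6]
after L2 α=5/7: [1453/21, 149, 1214/21]
after L3 α=2/5: [3203/35, 739/5, 772/7]
after L4 α=2/3: [6201/35, 3109/15, 822/7]
after L5 α=1/4: [24063/140, 1747/10, 3117/28]
→ [172, 175, 111]
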